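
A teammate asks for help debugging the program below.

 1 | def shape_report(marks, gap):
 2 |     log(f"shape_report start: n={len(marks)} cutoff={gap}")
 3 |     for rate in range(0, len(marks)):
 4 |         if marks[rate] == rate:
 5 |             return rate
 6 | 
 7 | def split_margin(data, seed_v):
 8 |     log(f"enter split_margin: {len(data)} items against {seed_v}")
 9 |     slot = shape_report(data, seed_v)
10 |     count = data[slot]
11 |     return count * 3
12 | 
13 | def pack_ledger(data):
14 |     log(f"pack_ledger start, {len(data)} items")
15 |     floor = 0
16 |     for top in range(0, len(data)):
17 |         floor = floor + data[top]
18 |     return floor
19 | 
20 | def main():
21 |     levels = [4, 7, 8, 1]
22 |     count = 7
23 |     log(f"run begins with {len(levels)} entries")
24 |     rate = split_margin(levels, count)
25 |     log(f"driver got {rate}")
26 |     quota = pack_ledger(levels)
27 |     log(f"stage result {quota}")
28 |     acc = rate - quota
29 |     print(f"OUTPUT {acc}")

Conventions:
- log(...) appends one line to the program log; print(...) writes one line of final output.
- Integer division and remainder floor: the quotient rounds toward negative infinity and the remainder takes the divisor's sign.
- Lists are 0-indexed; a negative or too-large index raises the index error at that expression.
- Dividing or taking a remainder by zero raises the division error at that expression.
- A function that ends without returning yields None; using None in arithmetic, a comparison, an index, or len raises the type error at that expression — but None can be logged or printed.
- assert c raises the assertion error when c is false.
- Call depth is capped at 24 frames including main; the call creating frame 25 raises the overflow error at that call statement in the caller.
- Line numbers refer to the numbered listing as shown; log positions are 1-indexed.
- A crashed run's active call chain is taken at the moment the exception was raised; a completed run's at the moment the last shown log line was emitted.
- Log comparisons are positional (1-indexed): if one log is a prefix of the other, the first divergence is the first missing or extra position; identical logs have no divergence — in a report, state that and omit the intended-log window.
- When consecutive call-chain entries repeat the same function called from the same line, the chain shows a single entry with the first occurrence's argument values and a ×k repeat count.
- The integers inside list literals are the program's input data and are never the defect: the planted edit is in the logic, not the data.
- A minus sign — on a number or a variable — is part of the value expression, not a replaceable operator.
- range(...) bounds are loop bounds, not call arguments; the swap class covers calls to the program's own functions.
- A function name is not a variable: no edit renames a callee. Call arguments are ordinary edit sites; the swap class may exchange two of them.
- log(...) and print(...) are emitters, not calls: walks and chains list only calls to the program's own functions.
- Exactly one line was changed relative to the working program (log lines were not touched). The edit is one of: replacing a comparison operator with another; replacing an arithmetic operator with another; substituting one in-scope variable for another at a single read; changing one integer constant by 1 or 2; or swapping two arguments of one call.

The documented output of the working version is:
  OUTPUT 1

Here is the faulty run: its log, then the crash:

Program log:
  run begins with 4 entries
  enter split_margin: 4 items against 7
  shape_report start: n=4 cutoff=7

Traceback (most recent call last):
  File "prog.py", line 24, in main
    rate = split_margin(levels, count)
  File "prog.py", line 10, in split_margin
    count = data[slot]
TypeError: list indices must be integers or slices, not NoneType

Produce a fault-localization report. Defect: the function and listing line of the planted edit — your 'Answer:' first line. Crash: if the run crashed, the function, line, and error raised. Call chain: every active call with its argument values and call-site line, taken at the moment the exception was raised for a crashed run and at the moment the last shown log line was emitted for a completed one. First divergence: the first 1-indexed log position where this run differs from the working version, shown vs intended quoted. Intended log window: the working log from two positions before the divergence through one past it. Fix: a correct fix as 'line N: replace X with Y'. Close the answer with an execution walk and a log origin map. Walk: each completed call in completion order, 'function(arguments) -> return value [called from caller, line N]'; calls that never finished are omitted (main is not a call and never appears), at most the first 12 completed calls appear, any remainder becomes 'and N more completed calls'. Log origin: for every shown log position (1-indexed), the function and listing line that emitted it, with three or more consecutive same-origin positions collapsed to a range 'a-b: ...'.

Answer: the defect is in shape_report at line 4.
Key observation: Only 3 log lines were emitted before the run died; the intended continuation was 'driver got 21'.
Crash: split_margin, line 10, TypeError.
Call chain: main -> split_margin([4, 7, 8, 1], 7) (called at line 24).
First divergence: position 4 (shown log ended at 3 lines; the working version continues: 'driver got 21').
Intended log window:
  2: enter split_margin: 4 items against 7
  3: shape_report start: n=4 cutoff=7
  4: driver got 21
  5: pack_ledger start, 4 items
Execution walk:
  shape_report([4, 7, 8, 1], 7) -> None  [called from split_margin, line 9]
Log line origins:
  1: from main, line 23
  2: from split_margin, line 8
  3: from shape_report, line 2
A correct fix: line 4: replace `marks[rate] == rate` with `marks[rate] == gap`.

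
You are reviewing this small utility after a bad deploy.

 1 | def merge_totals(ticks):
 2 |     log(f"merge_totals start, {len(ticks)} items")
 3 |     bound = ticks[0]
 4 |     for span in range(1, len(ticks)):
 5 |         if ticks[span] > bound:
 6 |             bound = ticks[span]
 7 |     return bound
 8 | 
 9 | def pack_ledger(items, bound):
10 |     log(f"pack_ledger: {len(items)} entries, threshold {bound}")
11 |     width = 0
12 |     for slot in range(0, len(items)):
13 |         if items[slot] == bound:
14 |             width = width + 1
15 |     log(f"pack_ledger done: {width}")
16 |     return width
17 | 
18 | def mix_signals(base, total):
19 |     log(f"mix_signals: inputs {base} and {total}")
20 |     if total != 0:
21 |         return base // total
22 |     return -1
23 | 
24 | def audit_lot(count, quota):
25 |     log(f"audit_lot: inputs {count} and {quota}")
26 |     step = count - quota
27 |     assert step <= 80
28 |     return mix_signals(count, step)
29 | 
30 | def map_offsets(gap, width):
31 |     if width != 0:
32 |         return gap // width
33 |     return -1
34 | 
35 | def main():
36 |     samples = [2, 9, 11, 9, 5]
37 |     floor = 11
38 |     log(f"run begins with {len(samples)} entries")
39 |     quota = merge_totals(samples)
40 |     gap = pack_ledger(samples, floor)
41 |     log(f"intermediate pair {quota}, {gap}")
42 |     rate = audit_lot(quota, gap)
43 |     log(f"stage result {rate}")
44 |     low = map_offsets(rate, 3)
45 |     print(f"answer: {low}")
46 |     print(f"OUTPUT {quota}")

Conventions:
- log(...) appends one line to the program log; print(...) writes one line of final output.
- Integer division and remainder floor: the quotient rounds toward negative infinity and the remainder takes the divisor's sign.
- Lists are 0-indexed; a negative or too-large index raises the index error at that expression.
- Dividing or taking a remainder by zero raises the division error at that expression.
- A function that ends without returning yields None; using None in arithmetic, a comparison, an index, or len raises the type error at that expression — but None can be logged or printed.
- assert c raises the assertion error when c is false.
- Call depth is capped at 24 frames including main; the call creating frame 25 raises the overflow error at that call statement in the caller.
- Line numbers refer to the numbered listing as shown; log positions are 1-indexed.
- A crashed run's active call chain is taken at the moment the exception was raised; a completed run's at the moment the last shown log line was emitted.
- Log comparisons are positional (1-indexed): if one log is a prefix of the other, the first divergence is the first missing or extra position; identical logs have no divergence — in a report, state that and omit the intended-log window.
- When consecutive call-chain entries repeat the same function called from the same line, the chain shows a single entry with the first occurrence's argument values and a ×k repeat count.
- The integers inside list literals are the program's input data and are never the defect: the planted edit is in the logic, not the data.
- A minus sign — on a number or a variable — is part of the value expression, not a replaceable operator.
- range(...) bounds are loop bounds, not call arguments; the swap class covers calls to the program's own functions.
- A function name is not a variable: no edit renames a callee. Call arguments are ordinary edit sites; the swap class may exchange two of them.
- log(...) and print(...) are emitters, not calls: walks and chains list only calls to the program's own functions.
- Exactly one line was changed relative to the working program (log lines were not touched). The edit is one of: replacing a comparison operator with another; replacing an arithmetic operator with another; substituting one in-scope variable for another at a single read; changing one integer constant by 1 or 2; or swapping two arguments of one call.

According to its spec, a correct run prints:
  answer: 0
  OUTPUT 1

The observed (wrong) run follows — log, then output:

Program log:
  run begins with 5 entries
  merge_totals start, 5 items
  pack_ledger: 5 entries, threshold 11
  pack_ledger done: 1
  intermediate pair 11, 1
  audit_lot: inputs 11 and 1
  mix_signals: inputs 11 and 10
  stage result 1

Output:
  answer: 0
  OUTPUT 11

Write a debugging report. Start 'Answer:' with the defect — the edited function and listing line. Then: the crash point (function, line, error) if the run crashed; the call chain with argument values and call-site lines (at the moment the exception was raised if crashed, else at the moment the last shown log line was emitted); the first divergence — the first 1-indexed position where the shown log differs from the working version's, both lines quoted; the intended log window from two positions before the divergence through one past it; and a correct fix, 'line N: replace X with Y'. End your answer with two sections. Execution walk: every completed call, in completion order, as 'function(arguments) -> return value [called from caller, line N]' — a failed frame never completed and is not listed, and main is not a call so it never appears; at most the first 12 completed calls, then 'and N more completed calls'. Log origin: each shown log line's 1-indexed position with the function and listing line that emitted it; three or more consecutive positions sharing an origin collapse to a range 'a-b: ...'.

Answer: the defect is in main at line 46.
The tell: Every logged value matches the working version; the printed result is what differs.
Call chain: main.
First divergence: there is none — every log position agrees.
Execution walk:
  merge_totals([2, 9, 11, 9, 5]) -> 11  [called from main, line 39]
  pack_ledger([2, 9, 11, 9, 5], 11) -> 1  [called from main, line 40]
  mix_signals(11, 10) -> 1  [called from audit_lot, line 28]
  audit_lot(11, 1) -> 1  [called from main, line 42]
  map_offsets(1, 3) -> 0  [called from main, line 44]
Origin of each log line:
  1: logged in main at line 38
  2: logged in merge_totals at line 2
  3: logged in pack_ledger at line 10
  4: logged in pack_ledger at line 15
  5: logged in main at line 41
  6: logged in audit_lot at line 25
  7: logged in mix_signals at line 19
  8: logged in main at line 43
A correct fix: line 46: replace `quota` with `rate`.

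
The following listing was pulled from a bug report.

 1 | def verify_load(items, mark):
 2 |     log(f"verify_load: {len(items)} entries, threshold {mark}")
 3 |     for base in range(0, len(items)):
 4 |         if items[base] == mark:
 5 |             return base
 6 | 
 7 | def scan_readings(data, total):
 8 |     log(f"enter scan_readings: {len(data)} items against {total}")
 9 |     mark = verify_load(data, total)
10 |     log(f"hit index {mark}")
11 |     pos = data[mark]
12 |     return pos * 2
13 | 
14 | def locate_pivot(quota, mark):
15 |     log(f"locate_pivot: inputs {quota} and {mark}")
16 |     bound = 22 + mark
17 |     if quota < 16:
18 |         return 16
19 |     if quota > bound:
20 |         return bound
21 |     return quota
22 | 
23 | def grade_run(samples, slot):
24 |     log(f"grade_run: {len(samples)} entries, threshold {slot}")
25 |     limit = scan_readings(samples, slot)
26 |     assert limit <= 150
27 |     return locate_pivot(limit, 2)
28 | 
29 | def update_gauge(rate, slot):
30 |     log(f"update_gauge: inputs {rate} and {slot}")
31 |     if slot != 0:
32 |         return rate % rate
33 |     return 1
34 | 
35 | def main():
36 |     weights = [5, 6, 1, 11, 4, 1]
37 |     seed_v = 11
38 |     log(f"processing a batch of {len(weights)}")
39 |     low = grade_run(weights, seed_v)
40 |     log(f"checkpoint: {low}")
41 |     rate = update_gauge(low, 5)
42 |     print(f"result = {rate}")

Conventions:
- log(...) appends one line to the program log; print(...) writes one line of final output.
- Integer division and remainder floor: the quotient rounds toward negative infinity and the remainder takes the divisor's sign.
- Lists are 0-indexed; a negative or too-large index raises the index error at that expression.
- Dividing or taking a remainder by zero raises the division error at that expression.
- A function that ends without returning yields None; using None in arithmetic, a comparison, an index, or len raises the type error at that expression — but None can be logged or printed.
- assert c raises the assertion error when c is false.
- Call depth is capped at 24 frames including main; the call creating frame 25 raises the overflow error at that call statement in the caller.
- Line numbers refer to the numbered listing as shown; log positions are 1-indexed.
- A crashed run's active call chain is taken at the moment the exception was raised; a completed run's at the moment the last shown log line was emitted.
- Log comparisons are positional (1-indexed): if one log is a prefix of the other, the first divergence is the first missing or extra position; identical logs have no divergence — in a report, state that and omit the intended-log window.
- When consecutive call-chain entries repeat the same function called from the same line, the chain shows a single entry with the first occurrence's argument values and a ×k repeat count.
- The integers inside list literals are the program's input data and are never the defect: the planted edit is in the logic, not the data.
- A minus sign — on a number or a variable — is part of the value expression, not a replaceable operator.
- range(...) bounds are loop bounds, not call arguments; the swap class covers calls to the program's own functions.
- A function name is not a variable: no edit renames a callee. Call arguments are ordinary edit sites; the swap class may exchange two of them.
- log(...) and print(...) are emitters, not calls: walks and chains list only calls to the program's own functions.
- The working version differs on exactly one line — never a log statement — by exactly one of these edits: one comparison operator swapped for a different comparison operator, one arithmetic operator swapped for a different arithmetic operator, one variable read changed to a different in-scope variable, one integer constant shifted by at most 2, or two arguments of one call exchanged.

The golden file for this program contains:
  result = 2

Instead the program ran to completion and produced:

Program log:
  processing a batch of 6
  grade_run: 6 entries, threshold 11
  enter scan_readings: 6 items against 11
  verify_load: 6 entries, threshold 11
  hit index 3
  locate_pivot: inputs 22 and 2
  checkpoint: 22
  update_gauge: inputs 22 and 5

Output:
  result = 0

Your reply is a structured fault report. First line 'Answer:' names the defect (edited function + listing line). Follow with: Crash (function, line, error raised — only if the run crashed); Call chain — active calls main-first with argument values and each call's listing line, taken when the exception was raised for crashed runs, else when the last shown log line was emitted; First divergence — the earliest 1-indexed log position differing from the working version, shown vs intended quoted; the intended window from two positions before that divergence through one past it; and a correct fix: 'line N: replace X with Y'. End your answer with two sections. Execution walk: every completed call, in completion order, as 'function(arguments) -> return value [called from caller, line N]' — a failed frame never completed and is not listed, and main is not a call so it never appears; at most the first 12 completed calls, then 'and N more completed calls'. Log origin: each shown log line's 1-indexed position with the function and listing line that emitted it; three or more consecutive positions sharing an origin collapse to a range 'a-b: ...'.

Answer: the defect is in update_gauge at line 32.
The tell: The two runs log identically and part ways only at the printed values.
Call chain: main -> update_gauge(22, 5) (called at line 41).
First divergence: none; the two logs match at every position.
Execution walk:
  verify_load([5, 6, 1, 11, 4, 1], 11) -> 3  [called from scan_readings, line 9]
  scan_readings([5, 6, 1, 11, 4, 1], 11) -> 22  [called from grade_run, line 25]
  locate_pivot(22, 2) -> 22  [called from grade_run, line 27]
  grade_run([5, 6, 1, 11, 4, 1], 11) -> 22  [called from main, line 39]
  update_gauge(22, 5) -> 0  [called from main, line 41]
Log line origins:
  1: logged in main at line 38
  2: logged in grade_run at line 24
  3: logged in scan_readings at line 8
  4: logged in verify_load at line 2
  5: logged in scan_readings at line 10
  6: logged in locate_pivot at line 15
  7: logged in main at line 40
  8: logged in update_gauge at line 30
A correct fix: line 32: replace `rate % rate` with `rate % slot`.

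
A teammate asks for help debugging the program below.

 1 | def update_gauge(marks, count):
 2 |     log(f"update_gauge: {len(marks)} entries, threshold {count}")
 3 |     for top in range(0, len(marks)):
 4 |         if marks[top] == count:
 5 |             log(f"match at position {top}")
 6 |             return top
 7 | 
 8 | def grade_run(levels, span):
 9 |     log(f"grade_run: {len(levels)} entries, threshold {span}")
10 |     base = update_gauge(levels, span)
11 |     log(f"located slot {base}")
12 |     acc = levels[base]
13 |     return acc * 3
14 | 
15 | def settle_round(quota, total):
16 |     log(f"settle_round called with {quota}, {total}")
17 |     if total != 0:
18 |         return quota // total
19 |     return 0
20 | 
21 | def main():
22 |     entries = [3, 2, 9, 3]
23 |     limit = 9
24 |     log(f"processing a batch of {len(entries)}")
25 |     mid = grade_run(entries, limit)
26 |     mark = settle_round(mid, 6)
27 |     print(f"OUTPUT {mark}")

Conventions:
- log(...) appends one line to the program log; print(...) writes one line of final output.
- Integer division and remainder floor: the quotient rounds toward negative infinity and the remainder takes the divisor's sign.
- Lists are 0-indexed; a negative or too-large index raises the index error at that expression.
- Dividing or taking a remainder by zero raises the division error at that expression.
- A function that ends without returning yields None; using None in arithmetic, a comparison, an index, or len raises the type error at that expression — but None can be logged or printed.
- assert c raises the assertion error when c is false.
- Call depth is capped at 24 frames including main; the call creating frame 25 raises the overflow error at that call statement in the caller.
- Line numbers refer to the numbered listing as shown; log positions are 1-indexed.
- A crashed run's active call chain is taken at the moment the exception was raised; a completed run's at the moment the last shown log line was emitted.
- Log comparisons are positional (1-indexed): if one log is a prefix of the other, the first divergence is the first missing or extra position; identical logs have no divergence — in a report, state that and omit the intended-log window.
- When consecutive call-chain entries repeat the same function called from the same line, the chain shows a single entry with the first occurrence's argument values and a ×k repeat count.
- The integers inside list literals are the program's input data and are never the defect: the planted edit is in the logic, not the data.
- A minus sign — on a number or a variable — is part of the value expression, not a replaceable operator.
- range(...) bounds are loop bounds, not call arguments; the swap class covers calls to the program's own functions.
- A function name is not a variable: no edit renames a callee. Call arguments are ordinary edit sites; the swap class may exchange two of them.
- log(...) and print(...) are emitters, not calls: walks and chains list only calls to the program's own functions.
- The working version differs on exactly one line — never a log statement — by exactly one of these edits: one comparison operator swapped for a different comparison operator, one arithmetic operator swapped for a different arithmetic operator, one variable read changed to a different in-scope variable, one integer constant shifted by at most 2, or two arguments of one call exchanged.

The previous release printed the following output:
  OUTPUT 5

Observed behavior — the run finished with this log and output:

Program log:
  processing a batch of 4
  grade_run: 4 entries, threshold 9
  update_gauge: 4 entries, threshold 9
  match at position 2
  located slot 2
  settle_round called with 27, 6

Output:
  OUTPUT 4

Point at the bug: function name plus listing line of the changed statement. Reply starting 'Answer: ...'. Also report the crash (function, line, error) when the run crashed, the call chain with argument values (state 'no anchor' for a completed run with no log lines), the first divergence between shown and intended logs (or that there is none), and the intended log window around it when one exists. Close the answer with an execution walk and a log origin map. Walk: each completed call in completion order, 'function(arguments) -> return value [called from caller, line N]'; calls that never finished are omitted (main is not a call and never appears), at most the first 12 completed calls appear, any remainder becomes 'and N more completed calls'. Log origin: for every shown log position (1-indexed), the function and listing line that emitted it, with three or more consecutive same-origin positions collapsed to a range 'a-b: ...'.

Answer: the defect is in main at line 26.
The tell: Log line 6 is where behavior first shows: 'settle_round called with 27, 6' appears instead of 'settle_round called with 27, 5'.
Call chain: main -> settle_round(27, 6) (called at line 26).
First divergence: position 6; shown 'settle_round called with 27, 6' vs intended 'settle_round called with 27, 5'.
Intended log window:
  4: match at position 2
  5: located slot 2
  6: settle_round called with 27, 5
Execution walk:
  update_gauge([3, 2, 9, 3], 9) -> 2  [called from grade_run, line 10]
  grade_run([3, 2, 9, 3], 9) -> 27  [called from main, line 25]
  settle_round(27, 6) -> 4  [called from main, line 26]
Log line origins:
  1: logged in main at line 24
  2: logged in grade_run at line 9
  3: logged in update_gauge at line 2
  4: logged in update_gauge at line 5
  5: logged in grade_run at line 11
  6: logged in settle_round at line 16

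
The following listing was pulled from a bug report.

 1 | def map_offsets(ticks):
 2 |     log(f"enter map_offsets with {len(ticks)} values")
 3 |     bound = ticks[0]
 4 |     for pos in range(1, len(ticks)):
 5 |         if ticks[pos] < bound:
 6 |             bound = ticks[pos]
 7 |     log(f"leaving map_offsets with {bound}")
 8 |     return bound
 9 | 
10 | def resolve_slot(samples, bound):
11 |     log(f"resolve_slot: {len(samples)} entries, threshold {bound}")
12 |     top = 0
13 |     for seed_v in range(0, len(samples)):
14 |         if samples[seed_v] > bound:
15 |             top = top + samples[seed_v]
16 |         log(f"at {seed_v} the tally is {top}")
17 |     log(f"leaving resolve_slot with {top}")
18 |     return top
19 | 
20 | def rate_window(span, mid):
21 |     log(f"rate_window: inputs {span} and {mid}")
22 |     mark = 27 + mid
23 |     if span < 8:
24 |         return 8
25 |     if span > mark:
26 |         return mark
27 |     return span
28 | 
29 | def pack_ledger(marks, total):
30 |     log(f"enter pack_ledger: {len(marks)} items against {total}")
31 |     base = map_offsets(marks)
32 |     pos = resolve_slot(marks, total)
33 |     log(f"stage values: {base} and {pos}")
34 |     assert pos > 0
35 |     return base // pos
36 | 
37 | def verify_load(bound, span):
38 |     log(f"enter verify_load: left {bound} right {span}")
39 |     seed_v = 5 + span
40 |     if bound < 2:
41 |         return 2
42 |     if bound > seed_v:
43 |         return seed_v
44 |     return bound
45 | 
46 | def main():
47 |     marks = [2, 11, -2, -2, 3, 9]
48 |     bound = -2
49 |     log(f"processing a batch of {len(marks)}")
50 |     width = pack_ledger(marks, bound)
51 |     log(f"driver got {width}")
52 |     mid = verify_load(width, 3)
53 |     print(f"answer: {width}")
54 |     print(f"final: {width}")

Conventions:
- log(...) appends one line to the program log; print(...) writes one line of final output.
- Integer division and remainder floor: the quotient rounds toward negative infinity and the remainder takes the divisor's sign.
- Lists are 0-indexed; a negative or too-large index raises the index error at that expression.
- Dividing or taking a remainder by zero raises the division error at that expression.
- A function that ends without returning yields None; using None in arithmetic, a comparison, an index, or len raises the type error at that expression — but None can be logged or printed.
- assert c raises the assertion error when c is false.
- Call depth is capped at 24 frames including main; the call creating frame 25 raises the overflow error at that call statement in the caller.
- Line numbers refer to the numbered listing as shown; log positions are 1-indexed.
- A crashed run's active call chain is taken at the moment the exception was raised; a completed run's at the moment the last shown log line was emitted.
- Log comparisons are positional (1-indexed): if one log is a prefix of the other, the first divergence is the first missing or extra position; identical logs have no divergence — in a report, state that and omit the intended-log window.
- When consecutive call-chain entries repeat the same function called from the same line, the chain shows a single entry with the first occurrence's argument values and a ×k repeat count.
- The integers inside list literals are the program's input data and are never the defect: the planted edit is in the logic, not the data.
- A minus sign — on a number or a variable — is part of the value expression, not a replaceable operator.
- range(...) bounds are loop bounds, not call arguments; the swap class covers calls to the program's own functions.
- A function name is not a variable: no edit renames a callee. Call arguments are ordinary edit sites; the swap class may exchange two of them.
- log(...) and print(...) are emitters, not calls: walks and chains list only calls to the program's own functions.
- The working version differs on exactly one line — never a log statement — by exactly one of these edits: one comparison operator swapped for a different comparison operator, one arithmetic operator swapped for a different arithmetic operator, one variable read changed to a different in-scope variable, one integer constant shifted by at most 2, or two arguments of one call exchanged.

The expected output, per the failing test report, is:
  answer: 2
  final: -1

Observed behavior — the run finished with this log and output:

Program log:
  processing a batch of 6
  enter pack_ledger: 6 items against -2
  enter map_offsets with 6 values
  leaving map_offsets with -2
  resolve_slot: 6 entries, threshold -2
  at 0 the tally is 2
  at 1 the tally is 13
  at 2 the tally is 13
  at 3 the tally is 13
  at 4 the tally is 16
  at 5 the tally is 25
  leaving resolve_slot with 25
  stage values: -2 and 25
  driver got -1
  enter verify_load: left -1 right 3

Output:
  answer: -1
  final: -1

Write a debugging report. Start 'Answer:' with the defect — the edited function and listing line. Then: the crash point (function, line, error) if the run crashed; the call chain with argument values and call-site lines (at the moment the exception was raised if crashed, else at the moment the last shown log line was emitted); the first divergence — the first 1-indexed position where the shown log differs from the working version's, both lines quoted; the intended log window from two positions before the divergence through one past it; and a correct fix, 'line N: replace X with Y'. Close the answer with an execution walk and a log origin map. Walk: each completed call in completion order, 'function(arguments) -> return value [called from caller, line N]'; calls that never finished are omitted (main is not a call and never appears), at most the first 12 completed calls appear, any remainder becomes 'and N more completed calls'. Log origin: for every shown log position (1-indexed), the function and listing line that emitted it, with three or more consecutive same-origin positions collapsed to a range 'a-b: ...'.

Answer: the defect is in main at line 53.
Core observation: The two runs log identically and part ways only at the printed values.
Call chain: main -> verify_load(-1, 3) (called at line 52).
First divergence: there is none — every log position agrees.
Execution walk:
  map_offsets([2, 11, -2, -2, 3, 9]) -> -2  [called from pack_ledger, line 31]
  resolve_slot([2, 11, -2, -2, 3, 9], -2) -> 25  [called from pack_ledger, line 32]
  pack_ledger([2, 11, -2, -2, 3, 9], -2) -> -1  [called from main, line 50]
  verify_load(-1, 3) -> 2  [called from main, line 52]
Log line origins:
  1: logged in main at line 49
  2: logged in pack_ledger at line 30
  3: logged in map_offsets at line 2
  4: logged in map_offsets at line 7
  5: logged in resolve_slot at line 11
  6-11: logged in resolve_slot at line 16
  12: logged in resolve_slot at line 17
  13: logged in pack_ledger at line 33
  14: logged in main at line 51
  15: logged in verify_load at line 38
A correct fix: line 53: replace `width` with `mid`.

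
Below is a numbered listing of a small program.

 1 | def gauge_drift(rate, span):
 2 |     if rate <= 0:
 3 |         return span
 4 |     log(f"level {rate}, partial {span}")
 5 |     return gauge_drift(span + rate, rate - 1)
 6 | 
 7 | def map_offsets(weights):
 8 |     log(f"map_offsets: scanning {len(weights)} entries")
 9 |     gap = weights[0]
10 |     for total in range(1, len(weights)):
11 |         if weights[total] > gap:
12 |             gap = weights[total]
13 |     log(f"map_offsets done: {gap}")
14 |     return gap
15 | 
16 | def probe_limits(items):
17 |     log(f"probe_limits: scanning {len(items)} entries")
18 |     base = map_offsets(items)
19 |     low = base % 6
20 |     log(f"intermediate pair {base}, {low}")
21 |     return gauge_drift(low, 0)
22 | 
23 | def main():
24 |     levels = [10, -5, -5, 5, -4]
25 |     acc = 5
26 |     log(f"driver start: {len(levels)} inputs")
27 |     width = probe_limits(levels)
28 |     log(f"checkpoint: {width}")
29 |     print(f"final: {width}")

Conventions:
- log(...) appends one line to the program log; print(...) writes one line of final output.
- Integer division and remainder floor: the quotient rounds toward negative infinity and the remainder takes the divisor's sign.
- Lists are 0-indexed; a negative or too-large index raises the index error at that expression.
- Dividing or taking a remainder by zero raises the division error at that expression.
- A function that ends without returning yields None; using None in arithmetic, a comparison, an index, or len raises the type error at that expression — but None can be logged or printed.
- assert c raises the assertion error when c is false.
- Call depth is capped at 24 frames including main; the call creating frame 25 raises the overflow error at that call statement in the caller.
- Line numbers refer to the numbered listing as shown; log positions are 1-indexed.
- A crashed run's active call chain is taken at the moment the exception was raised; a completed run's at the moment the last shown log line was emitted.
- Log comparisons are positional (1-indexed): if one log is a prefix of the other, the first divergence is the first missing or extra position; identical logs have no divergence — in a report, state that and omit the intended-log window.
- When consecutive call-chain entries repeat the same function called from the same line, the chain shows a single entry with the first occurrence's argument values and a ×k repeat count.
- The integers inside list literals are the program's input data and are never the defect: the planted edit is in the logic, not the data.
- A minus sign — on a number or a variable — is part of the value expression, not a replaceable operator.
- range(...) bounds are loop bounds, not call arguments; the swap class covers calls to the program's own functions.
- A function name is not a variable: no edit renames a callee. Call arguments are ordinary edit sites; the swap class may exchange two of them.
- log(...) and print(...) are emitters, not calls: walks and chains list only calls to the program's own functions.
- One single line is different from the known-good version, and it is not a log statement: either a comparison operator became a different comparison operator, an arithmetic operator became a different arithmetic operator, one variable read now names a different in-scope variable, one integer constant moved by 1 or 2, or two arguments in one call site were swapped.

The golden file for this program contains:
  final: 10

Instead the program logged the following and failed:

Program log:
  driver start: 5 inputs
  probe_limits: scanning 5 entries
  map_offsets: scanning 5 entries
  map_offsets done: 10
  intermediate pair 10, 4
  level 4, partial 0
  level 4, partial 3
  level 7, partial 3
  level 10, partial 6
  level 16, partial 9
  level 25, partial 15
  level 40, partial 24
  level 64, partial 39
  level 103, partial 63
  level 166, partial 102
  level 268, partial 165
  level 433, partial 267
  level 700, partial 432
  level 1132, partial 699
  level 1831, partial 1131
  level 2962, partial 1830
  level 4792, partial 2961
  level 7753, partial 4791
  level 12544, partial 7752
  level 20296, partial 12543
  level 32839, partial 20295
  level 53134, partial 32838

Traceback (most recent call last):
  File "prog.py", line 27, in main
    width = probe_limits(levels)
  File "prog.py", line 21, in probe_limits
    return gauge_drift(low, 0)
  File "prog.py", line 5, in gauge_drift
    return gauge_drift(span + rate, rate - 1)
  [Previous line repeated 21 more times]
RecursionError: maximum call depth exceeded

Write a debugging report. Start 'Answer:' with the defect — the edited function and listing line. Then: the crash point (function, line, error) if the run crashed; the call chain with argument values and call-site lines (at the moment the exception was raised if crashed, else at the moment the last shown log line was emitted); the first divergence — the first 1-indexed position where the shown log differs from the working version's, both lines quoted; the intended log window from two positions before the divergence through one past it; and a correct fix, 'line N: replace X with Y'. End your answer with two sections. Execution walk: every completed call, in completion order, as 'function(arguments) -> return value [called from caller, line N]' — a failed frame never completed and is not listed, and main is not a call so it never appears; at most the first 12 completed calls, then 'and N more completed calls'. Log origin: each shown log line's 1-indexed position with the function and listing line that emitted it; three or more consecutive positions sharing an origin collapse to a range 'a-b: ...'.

Answer: the defect is in gauge_drift at line 5.
Key observation: The earliest visible damage is log position 7 — 'level 4, partial 3' rather than the intended 'level 3, partial 4'.
Crash: gauge_drift, line 5, RecursionError.
Call chain: main -> probe_limits([10, -5, -5, 5, -4]) (called at line 27) -> gauge_drift(4, 0) (called at line 21) -> gauge_drift(4, 3) (called at line 5) ×21.
First divergence: position 7; shown 'level 4, partial 3' vs intended 'level 3, partial 4'.
Intended log window:
  5: intermediate pair 10, 4
  6: level 4, partial 0
  7: level 3, partial 4
  8: level 2, partial 7
Execution walk:
  map_offsets([10, -5, -5, 5, -4]) -> 10  [called from probe_limits, line 18]
Log line origins:
  1: emitted by main (line 26)
  2: emitted by probe_limits (line 17)
  3: emitted by map_offsets (line 8)
  4: emitted by map_offsets (line 13)
  5: emitted by probe_limits (line 20)
  6-27: emitted by gauge_drift (line 4)
A correct fix: line 5: replace `gauge_drift(span + rate, rate - 1)` with `gauge_drift(rate - 1, span + rate)`.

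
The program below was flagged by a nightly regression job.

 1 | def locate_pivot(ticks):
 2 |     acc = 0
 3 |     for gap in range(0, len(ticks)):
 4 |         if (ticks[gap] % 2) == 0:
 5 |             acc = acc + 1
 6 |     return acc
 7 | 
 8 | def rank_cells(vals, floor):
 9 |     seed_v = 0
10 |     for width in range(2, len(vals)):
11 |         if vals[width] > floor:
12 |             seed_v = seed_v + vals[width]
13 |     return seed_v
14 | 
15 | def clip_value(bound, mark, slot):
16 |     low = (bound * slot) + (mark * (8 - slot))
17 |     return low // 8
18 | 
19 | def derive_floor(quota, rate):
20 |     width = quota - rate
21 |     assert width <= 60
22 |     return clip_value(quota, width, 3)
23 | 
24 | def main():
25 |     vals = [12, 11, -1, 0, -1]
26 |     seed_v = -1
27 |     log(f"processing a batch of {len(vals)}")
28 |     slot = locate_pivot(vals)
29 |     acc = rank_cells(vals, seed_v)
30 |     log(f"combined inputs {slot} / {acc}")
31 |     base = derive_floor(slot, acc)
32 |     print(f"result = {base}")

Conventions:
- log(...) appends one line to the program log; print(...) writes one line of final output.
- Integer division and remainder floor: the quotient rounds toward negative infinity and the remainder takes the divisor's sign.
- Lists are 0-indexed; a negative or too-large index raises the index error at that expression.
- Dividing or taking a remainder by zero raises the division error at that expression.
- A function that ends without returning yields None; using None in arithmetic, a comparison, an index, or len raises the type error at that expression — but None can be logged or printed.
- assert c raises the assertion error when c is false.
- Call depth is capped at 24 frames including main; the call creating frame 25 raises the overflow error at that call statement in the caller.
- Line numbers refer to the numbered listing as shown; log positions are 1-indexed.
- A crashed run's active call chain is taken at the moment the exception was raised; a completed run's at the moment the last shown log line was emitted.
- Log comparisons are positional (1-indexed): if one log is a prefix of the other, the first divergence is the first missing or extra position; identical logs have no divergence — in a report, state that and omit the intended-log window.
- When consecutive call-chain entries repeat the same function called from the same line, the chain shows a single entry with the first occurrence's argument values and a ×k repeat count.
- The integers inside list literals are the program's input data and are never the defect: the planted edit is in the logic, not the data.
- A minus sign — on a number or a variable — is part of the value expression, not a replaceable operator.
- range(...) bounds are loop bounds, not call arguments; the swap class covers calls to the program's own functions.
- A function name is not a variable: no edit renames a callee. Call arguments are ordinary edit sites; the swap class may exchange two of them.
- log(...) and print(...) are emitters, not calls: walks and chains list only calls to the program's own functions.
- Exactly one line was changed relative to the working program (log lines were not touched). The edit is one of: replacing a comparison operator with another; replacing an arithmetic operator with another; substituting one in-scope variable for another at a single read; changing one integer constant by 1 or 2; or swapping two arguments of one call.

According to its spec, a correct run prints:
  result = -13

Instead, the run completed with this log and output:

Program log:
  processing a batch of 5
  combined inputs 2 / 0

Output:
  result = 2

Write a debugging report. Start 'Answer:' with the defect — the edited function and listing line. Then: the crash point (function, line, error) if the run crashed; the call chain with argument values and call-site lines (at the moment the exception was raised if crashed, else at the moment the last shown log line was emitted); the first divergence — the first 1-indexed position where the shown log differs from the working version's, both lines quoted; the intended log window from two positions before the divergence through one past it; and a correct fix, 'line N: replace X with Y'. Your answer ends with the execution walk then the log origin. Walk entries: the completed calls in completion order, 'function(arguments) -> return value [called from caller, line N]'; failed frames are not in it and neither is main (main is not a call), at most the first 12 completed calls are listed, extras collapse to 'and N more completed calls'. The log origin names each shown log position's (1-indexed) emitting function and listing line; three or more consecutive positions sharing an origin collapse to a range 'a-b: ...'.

Answer: the defect is in rank_cells at line 10.
Core observation: At log position 2 the runs split — shown 'combined inputs 2 / 0', but the working version logs 'combined inputs 2 / 23'.
Call chain: main.
First divergence: position 2 — shown 'combined inputs 2 / 0', intended 'combined inputs 2 / 23'.
Intended log window:
  1: processing a batch of 5
  2: combined inputs 2 / 23
Execution walk:
  locate_pivot([12, 11, -1, 0, -1]) -> 2  [called from main, line 28]
  rank_cells([12, 11, -1, 0, -1], -1) -> 0  [called from main, line 29]
  clip_value(2, 2, 3) -> 2  [called from derive_floor, line 22]
  derive_floor(2, 0) -> 2  [called from main, line 31]
Log origins:
  1: logged in main at line 27
  2: logged in main at line 30
A correct fix: line 10: replace `2` with `0`.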